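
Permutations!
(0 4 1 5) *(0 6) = (0 4 1 5 6) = [4, 5, 2, 3, 1, 6, 0]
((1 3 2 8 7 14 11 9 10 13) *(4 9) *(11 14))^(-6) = ((14)(1 3 2 8 7 11 4 9 10 13))^(-6) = (14)(1 7 10 2 4)(3 11 13 8 9)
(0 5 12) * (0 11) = (0 5 12 11) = [5, 1, 2, 3, 4, 12, 6, 7, 8, 9, 10, 0, 11]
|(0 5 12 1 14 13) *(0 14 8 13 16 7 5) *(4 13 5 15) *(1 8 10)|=|(1 10)(4 13 14 16 7 15)(5 12 8)|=6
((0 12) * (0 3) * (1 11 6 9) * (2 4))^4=((0 12 3)(1 11 6 9)(2 4))^4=(0 12 3)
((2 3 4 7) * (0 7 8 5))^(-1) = ((0 7 2 3 4 8 5))^(-1) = (0 5 8 4 3 2 7)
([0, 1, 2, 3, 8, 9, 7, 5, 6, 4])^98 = [0, 1, 2, 3, 6, 4, 5, 9, 7, 8]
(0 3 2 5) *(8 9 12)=(0 3 2 5)(8 9 12)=[3, 1, 5, 2, 4, 0, 6, 7, 9, 12, 10, 11, 8]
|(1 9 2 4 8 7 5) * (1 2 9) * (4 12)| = |(2 12 4 8 7 5)| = 6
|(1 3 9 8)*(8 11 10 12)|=7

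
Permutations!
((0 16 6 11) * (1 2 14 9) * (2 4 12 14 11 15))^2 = (0 6 2)(1 12 9 4 14)(11 16 15)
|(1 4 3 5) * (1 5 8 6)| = |(1 4 3 8 6)| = 5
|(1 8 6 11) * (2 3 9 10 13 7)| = |(1 8 6 11)(2 3 9 10 13 7)| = 12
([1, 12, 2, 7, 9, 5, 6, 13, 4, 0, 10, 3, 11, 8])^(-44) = (0 13 12 4 3)(1 8 11 9 7)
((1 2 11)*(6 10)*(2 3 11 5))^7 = (1 3 11)(2 5)(6 10)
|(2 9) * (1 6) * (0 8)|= 2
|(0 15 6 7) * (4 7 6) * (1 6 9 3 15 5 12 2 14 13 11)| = 14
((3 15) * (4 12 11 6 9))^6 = ((3 15)(4 12 11 6 9))^6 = (15)(4 12 11 6 9)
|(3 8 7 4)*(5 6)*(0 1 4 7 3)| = 6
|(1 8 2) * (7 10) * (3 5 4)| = 6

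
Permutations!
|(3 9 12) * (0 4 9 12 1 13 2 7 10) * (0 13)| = |(0 4 9 1)(2 7 10 13)(3 12)| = 4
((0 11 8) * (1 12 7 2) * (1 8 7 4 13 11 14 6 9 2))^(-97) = (0 8 2 9 6 14)(1 7 11 13 4 12)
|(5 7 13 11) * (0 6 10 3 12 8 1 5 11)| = 10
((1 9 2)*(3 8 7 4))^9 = ((1 9 2)(3 8 7 4))^9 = (9)(3 8 7 4)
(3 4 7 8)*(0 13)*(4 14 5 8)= [13, 1, 2, 14, 7, 8, 6, 4, 3, 9, 10, 11, 12, 0, 5]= (0 13)(3 14 5 8)(4 7)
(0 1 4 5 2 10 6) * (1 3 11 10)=[3, 4, 1, 11, 5, 2, 0, 7, 8, 9, 6, 10]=(0 3 11 10 6)(1 4 5 2)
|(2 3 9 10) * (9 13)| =|(2 3 13 9 10)| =5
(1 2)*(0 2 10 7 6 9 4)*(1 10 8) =(0 2 10 7 6 9 4)(1 8) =[2, 8, 10, 3, 0, 5, 9, 6, 1, 4, 7]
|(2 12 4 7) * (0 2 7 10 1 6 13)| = 8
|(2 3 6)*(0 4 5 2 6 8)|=6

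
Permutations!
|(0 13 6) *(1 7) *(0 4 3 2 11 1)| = |(0 13 6 4 3 2 11 1 7)| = 9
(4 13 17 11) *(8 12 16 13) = (4 8 12 16 13 17 11) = [0, 1, 2, 3, 8, 5, 6, 7, 12, 9, 10, 4, 16, 17, 14, 15, 13, 11]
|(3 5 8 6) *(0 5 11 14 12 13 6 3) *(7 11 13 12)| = 6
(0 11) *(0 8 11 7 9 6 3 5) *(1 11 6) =(0 7 9 1 11 8 6 3 5) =[7, 11, 2, 5, 4, 0, 3, 9, 6, 1, 10, 8]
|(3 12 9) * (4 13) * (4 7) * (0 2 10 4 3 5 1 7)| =30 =|(0 2 10 4 13)(1 7 3 12 9 5)|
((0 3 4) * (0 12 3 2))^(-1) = ((0 2)(3 4 12))^(-1) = (0 2)(3 12 4)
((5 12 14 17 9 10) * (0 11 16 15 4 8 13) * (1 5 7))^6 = (0 13 8 4 15 16 11)(1 10 17 12)(5 7 9 14)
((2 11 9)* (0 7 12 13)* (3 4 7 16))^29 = (0 16 3 4 7 12 13)(2 9 11)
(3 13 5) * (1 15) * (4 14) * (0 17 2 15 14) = (0 17 2 15 1 14 4)(3 13 5) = [17, 14, 15, 13, 0, 3, 6, 7, 8, 9, 10, 11, 12, 5, 4, 1, 16, 2]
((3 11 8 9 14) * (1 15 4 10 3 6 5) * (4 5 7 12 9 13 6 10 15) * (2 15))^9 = (1 5 15 2 4)(3 10 14 9 12 7 6 13 8 11)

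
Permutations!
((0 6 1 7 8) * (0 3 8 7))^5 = ((0 6 1)(3 8))^5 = (0 1 6)(3 8)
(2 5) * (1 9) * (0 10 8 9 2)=(0 10 8 9 1 2 5)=[10, 2, 5, 3, 4, 0, 6, 7, 9, 1, 8]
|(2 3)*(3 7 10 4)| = |(2 7 10 4 3)| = 5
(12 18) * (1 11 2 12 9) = [0, 11, 12, 3, 4, 5, 6, 7, 8, 1, 10, 2, 18, 13, 14, 15, 16, 17, 9] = (1 11 2 12 18 9)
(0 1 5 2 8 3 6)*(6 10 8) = (0 1 5 2 6)(3 10 8) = [1, 5, 6, 10, 4, 2, 0, 7, 3, 9, 8]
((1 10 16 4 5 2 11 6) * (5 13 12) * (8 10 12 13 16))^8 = (16)(1 5 11)(2 6 12)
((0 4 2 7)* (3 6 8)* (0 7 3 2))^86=((0 4)(2 3 6 8))^86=(2 6)(3 8)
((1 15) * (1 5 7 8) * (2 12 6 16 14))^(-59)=(1 15 5 7 8)(2 12 6 16 14)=((1 15 5 7 8)(2 12 6 16 14))^(-59)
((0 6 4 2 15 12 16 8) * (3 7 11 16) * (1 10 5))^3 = ((0 6 4 2 15 12 3 7 11 16 8)(1 10 5))^3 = (0 2 3 16 6 15 7 8 4 12 11)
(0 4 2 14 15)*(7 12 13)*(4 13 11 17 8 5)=[13, 1, 14, 3, 2, 4, 6, 12, 5, 9, 10, 17, 11, 7, 15, 0, 16, 8]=(0 13 7 12 11 17 8 5 4 2 14 15)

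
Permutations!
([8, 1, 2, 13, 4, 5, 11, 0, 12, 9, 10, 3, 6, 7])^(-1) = (0 7 13 3 11 6 12 8)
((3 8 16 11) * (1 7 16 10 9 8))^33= (1 11 7 3 16)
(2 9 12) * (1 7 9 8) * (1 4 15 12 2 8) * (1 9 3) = (1 7 3)(2 9)(4 15 12 8) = [0, 7, 9, 1, 15, 5, 6, 3, 4, 2, 10, 11, 8, 13, 14, 12]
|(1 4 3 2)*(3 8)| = 5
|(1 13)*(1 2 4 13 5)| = 6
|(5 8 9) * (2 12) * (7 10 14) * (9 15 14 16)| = |(2 12)(5 8 15 14 7 10 16 9)| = 8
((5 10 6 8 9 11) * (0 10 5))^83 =((0 10 6 8 9 11))^83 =(0 11 9 8 6 10)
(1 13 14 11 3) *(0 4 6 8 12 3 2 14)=[4, 13, 14, 1, 6, 5, 8, 7, 12, 9, 10, 2, 3, 0, 11]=(0 4 6 8 12 3 1 13)(2 14 11)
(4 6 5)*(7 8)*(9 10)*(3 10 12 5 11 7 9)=(3 10)(4 6 11 7 8 9 12 5)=[0, 1, 2, 10, 6, 4, 11, 8, 9, 12, 3, 7, 5]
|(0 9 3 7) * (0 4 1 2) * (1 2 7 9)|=10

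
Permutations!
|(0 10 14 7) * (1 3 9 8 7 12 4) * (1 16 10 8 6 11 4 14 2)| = 18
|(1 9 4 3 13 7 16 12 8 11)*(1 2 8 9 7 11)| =11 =|(1 7 16 12 9 4 3 13 11 2 8)|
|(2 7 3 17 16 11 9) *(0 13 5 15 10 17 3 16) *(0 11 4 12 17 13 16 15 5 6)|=13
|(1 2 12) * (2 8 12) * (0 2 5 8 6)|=7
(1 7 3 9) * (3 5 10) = (1 7 5 10 3 9) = [0, 7, 2, 9, 4, 10, 6, 5, 8, 1, 3]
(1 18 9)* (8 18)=(1 8 18 9)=[0, 8, 2, 3, 4, 5, 6, 7, 18, 1, 10, 11, 12, 13, 14, 15, 16, 17, 9]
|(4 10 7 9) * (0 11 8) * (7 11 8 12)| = |(0 8)(4 10 11 12 7 9)| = 6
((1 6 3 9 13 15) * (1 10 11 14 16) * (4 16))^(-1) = ((1 6 3 9 13 15 10 11 14 4 16))^(-1) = (1 16 4 14 11 10 15 13 9 3 6)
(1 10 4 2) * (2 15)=(1 10 4 15 2)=[0, 10, 1, 3, 15, 5, 6, 7, 8, 9, 4, 11, 12, 13, 14, 2]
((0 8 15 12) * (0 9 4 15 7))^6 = (4 12)(9 15)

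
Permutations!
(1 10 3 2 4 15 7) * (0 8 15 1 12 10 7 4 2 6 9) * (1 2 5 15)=(0 8 1 7 12 10 3 6 9)(2 5 15 4)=[8, 7, 5, 6, 2, 15, 9, 12, 1, 0, 3, 11, 10, 13, 14, 4]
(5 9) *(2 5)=(2 5 9)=[0, 1, 5, 3, 4, 9, 6, 7, 8, 2]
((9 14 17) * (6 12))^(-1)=((6 12)(9 14 17))^(-1)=(6 12)(9 17 14)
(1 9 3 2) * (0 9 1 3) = (0 9)(2 3) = [9, 1, 3, 2, 4, 5, 6, 7, 8, 0]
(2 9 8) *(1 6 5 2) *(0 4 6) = [4, 0, 9, 3, 6, 2, 5, 7, 1, 8] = (0 4 6 5 2 9 8 1)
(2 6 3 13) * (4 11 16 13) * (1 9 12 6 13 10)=[0, 9, 13, 4, 11, 5, 3, 7, 8, 12, 1, 16, 6, 2, 14, 15, 10]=(1 9 12 6 3 4 11 16 10)(2 13)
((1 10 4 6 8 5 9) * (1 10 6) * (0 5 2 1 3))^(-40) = (0 9 4)(3 5 10)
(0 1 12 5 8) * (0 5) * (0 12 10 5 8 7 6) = (12)(0 1 10 5 7 6) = [1, 10, 2, 3, 4, 7, 0, 6, 8, 9, 5, 11, 12]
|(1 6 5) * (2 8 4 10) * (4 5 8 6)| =7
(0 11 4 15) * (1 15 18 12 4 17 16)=[11, 15, 2, 3, 18, 5, 6, 7, 8, 9, 10, 17, 4, 13, 14, 0, 1, 16, 12]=(0 11 17 16 1 15)(4 18 12)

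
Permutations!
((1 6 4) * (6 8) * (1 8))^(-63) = ((4 8 6))^(-63) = (8)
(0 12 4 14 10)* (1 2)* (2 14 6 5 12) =(0 2 1 14 10)(4 6 5 12) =[2, 14, 1, 3, 6, 12, 5, 7, 8, 9, 0, 11, 4, 13, 10]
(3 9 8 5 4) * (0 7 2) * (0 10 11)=(0 7 2 10 11)(3 9 8 5 4)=[7, 1, 10, 9, 3, 4, 6, 2, 5, 8, 11, 0]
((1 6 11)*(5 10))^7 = ((1 6 11)(5 10))^7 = (1 6 11)(5 10)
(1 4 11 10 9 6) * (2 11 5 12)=[0, 4, 11, 3, 5, 12, 1, 7, 8, 6, 9, 10, 2]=(1 4 5 12 2 11 10 9 6)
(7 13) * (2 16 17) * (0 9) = (0 9)(2 16 17)(7 13) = [9, 1, 16, 3, 4, 5, 6, 13, 8, 0, 10, 11, 12, 7, 14, 15, 17, 2]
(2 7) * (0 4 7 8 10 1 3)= (0 4 7 2 8 10 1 3)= [4, 3, 8, 0, 7, 5, 6, 2, 10, 9, 1]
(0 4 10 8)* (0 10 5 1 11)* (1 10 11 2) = (0 4 5 10 8 11)(1 2) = [4, 2, 1, 3, 5, 10, 6, 7, 11, 9, 8, 0]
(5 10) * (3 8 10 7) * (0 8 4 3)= (0 8 10 5 7)(3 4)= [8, 1, 2, 4, 3, 7, 6, 0, 10, 9, 5]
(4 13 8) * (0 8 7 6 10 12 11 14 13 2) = (0 8 4 2)(6 10 12 11 14 13 7) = [8, 1, 0, 3, 2, 5, 10, 6, 4, 9, 12, 14, 11, 7, 13]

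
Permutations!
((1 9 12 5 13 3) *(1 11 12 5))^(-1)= (1 12 11 3 13 5 9)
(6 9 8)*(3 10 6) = [0, 1, 2, 10, 4, 5, 9, 7, 3, 8, 6] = (3 10 6 9 8)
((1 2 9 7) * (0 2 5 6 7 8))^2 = ((0 2 9 8)(1 5 6 7))^2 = (0 9)(1 6)(2 8)(5 7)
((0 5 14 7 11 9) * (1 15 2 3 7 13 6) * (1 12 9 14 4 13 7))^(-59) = (0 6 5 12 4 9 13)(1 15 2 3)(7 11 14)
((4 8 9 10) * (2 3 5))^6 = (4 9)(8 10)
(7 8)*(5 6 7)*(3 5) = (3 5 6 7 8) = [0, 1, 2, 5, 4, 6, 7, 8, 3]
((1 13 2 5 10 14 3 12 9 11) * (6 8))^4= ((1 13 2 5 10 14 3 12 9 11)(6 8))^4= (1 10 9 2 3)(5 12 13 14 11)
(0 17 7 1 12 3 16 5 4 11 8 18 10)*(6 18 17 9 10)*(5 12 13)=(0 9 10)(1 13 5 4 11 8 17 7)(3 16 12)(6 18)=[9, 13, 2, 16, 11, 4, 18, 1, 17, 10, 0, 8, 3, 5, 14, 15, 12, 7, 6]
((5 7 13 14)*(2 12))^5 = (2 12)(5 7 13 14)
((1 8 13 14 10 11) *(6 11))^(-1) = ((1 8 13 14 10 6 11))^(-1) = (1 11 6 10 14 13 8)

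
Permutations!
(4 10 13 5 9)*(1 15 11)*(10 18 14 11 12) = (1 15 12 10 13 5 9 4 18 14 11) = [0, 15, 2, 3, 18, 9, 6, 7, 8, 4, 13, 1, 10, 5, 11, 12, 16, 17, 14]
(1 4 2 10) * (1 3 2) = [0, 4, 10, 2, 1, 5, 6, 7, 8, 9, 3] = (1 4)(2 10 3)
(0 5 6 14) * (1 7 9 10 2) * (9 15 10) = (0 5 6 14)(1 7 15 10 2) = [5, 7, 1, 3, 4, 6, 14, 15, 8, 9, 2, 11, 12, 13, 0, 10]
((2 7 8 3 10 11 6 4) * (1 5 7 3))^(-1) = ((1 5 7 8)(2 3 10 11 6 4))^(-1) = (1 8 7 5)(2 4 6 11 10 3)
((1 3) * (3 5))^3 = (5)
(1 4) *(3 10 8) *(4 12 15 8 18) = (1 12 15 8 3 10 18 4) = [0, 12, 2, 10, 1, 5, 6, 7, 3, 9, 18, 11, 15, 13, 14, 8, 16, 17, 4]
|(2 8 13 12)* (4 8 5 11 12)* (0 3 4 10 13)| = |(0 3 4 8)(2 5 11 12)(10 13)| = 4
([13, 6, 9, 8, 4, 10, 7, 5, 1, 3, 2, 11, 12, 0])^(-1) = (0 13)(1 8 3 9 2 10 5 7 6)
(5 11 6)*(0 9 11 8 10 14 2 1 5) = [9, 5, 1, 3, 4, 8, 0, 7, 10, 11, 14, 6, 12, 13, 2] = (0 9 11 6)(1 5 8 10 14 2)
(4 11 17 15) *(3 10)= (3 10)(4 11 17 15)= [0, 1, 2, 10, 11, 5, 6, 7, 8, 9, 3, 17, 12, 13, 14, 4, 16, 15]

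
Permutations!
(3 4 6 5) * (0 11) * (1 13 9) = (0 11)(1 13 9)(3 4 6 5) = [11, 13, 2, 4, 6, 3, 5, 7, 8, 1, 10, 0, 12, 9]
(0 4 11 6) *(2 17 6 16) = (0 4 11 16 2 17 6) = [4, 1, 17, 3, 11, 5, 0, 7, 8, 9, 10, 16, 12, 13, 14, 15, 2, 6]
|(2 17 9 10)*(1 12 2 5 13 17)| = 15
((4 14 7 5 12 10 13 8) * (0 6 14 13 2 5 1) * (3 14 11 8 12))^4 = (0 4 2 7 11 12 3)(1 8 10 14 6 13 5)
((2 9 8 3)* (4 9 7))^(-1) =(2 3 8 9 4 7)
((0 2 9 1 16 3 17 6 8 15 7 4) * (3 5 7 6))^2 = (17)(0 9 16 7)(1 5 4 2)(6 15 8)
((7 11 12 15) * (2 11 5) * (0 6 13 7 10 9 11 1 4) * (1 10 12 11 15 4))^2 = ((0 6 13 7 5 2 10 9 15 12 4))^2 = (0 13 5 10 15 4 6 7 2 9 12)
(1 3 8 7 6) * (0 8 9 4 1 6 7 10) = (0 8 10)(1 3 9 4) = [8, 3, 2, 9, 1, 5, 6, 7, 10, 4, 0]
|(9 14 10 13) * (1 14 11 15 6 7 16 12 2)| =12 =|(1 14 10 13 9 11 15 6 7 16 12 2)|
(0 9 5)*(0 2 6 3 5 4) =(0 9 4)(2 6 3 5) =[9, 1, 6, 5, 0, 2, 3, 7, 8, 4]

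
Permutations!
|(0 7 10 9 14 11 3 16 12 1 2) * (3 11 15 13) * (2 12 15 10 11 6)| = |(0 7 11 6 2)(1 12)(3 16 15 13)(9 14 10)| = 60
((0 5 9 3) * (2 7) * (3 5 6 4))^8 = (9)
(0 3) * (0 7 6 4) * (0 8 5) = (0 3 7 6 4 8 5) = [3, 1, 2, 7, 8, 0, 4, 6, 5]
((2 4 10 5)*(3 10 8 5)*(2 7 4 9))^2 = ((2 9)(3 10)(4 8 5 7))^2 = (10)(4 5)(7 8)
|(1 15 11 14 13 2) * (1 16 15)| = 6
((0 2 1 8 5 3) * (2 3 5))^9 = (8)(0 3) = ((0 3)(1 8 2))^9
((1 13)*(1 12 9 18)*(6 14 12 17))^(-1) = (1 18 9 12 14 6 17 13) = ((1 13 17 6 14 12 9 18))^(-1)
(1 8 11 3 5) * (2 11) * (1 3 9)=[0, 8, 11, 5, 4, 3, 6, 7, 2, 1, 10, 9]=(1 8 2 11 9)(3 5)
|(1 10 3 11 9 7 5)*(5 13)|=8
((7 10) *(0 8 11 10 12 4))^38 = (0 10 4 11 12 8 7)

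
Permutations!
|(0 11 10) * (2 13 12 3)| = 12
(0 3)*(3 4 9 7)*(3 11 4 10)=(0 10 3)(4 9 7 11)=[10, 1, 2, 0, 9, 5, 6, 11, 8, 7, 3, 4]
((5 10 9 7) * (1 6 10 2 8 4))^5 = ((1 6 10 9 7 5 2 8 4))^5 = (1 5 6 2 10 8 9 4 7)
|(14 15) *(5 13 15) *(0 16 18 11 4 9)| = 12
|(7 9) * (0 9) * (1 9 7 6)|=6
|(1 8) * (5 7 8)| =4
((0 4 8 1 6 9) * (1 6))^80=(9)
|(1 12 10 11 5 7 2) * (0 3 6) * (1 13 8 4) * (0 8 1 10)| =13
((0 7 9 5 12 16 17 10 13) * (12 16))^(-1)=((0 7 9 5 16 17 10 13))^(-1)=(0 13 10 17 16 5 9 7)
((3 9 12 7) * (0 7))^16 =((0 7 3 9 12))^16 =(0 7 3 9 12)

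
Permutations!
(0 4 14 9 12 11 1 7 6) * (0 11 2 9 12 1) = (0 4 14 12 2 9 1 7 6 11) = [4, 7, 9, 3, 14, 5, 11, 6, 8, 1, 10, 0, 2, 13, 12]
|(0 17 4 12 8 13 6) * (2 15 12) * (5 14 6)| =|(0 17 4 2 15 12 8 13 5 14 6)| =11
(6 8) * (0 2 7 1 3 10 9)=[2, 3, 7, 10, 4, 5, 8, 1, 6, 0, 9]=(0 2 7 1 3 10 9)(6 8)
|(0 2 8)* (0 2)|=|(2 8)|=2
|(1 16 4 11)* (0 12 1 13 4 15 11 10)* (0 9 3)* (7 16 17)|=13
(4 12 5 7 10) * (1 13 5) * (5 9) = [0, 13, 2, 3, 12, 7, 6, 10, 8, 5, 4, 11, 1, 9] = (1 13 9 5 7 10 4 12)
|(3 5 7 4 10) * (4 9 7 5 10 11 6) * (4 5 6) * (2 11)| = 6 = |(2 11 4)(3 10)(5 6)(7 9)|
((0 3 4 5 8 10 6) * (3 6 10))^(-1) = (10)(0 6)(3 8 5 4)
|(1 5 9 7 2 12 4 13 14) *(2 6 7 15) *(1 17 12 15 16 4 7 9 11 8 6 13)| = |(1 5 11 8 6 9 16 4)(2 15)(7 13 14 17 12)| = 40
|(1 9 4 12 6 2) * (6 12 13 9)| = 3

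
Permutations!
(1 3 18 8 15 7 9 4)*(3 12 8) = (1 12 8 15 7 9 4)(3 18) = [0, 12, 2, 18, 1, 5, 6, 9, 15, 4, 10, 11, 8, 13, 14, 7, 16, 17, 3]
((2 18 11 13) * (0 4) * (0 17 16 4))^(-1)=((2 18 11 13)(4 17 16))^(-1)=(2 13 11 18)(4 16 17)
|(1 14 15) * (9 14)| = 4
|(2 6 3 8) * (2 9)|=|(2 6 3 8 9)|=5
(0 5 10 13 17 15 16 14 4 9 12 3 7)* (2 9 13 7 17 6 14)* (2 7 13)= (0 5 10 13 6 14 4 2 9 12 3 17 15 16 7)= [5, 1, 9, 17, 2, 10, 14, 0, 8, 12, 13, 11, 3, 6, 4, 16, 7, 15]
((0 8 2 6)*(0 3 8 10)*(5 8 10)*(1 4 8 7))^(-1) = ((0 5 7 1 4 8 2 6 3 10))^(-1) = (0 10 3 6 2 8 4 1 7 5)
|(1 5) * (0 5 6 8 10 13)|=|(0 5 1 6 8 10 13)|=7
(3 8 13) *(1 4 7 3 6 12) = (1 4 7 3 8 13 6 12) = [0, 4, 2, 8, 7, 5, 12, 3, 13, 9, 10, 11, 1, 6]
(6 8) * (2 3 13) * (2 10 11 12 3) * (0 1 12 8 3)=(0 1 12)(3 13 10 11 8 6)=[1, 12, 2, 13, 4, 5, 3, 7, 6, 9, 11, 8, 0, 10]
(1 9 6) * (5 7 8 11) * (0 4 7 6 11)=[4, 9, 2, 3, 7, 6, 1, 8, 0, 11, 10, 5]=(0 4 7 8)(1 9 11 5 6)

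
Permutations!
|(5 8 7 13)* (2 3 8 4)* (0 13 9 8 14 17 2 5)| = |(0 13)(2 3 14 17)(4 5)(7 9 8)| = 12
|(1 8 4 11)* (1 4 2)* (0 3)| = 6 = |(0 3)(1 8 2)(4 11)|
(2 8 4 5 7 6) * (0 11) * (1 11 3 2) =(0 3 2 8 4 5 7 6 1 11) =[3, 11, 8, 2, 5, 7, 1, 6, 4, 9, 10, 0]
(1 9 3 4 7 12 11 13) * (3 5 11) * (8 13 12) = (1 9 5 11 12 3 4 7 8 13) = [0, 9, 2, 4, 7, 11, 6, 8, 13, 5, 10, 12, 3, 1]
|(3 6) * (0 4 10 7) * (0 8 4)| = 4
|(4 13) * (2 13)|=|(2 13 4)|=3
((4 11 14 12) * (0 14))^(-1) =(0 11 4 12 14)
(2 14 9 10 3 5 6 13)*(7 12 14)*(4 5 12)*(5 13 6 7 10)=[0, 1, 10, 12, 13, 7, 6, 4, 8, 5, 3, 11, 14, 2, 9]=(2 10 3 12 14 9 5 7 4 13)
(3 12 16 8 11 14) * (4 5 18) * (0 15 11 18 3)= (0 15 11 14)(3 12 16 8 18 4 5)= [15, 1, 2, 12, 5, 3, 6, 7, 18, 9, 10, 14, 16, 13, 0, 11, 8, 17, 4]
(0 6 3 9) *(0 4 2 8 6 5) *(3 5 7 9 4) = (0 7 9 3 4 2 8 6 5) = [7, 1, 8, 4, 2, 0, 5, 9, 6, 3]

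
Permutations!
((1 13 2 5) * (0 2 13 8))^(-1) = ((13)(0 2 5 1 8))^(-1) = (13)(0 8 1 5 2)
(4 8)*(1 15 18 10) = (1 15 18 10)(4 8) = [0, 15, 2, 3, 8, 5, 6, 7, 4, 9, 1, 11, 12, 13, 14, 18, 16, 17, 10]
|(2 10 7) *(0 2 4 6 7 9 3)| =15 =|(0 2 10 9 3)(4 6 7)|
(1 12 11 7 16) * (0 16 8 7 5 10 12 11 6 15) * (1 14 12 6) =[16, 11, 2, 3, 4, 10, 15, 8, 7, 9, 6, 5, 1, 13, 12, 0, 14] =(0 16 14 12 1 11 5 10 6 15)(7 8)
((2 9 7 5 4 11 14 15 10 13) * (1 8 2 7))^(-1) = ((1 8 2 9)(4 11 14 15 10 13 7 5))^(-1) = (1 9 2 8)(4 5 7 13 10 15 14 11)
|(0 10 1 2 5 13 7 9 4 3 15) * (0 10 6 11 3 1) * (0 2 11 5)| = 13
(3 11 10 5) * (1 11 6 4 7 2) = (1 11 10 5 3 6 4 7 2) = [0, 11, 1, 6, 7, 3, 4, 2, 8, 9, 5, 10]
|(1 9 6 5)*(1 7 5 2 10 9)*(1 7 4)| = 4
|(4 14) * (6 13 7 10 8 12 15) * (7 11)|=8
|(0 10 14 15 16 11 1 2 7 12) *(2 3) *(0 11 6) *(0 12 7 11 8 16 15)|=|(0 10 14)(1 3 2 11)(6 12 8 16)|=12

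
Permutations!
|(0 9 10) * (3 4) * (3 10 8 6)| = |(0 9 8 6 3 4 10)| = 7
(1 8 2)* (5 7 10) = (1 8 2)(5 7 10) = [0, 8, 1, 3, 4, 7, 6, 10, 2, 9, 5]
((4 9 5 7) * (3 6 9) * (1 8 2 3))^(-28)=((1 8 2 3 6 9 5 7 4))^(-28)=(1 4 7 5 9 6 3 2 8)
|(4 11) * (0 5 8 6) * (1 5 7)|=6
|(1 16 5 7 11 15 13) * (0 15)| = 8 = |(0 15 13 1 16 5 7 11)|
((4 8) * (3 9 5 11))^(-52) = (11)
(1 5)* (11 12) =(1 5)(11 12) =[0, 5, 2, 3, 4, 1, 6, 7, 8, 9, 10, 12, 11]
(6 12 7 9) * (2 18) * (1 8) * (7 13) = (1 8)(2 18)(6 12 13 7 9) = [0, 8, 18, 3, 4, 5, 12, 9, 1, 6, 10, 11, 13, 7, 14, 15, 16, 17, 2]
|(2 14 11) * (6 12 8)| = |(2 14 11)(6 12 8)| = 3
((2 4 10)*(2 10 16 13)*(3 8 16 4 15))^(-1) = (2 13 16 8 3 15)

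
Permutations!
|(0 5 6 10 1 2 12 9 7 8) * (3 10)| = 11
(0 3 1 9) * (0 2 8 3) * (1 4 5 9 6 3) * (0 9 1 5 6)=(0 9 2 8 5 1)(3 4 6)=[9, 0, 8, 4, 6, 1, 3, 7, 5, 2]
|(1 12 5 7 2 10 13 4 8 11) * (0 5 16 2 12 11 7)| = |(0 5)(1 11)(2 10 13 4 8 7 12 16)| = 8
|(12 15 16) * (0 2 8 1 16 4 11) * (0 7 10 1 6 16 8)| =10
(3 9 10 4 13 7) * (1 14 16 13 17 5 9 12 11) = (1 14 16 13 7 3 12 11)(4 17 5 9 10) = [0, 14, 2, 12, 17, 9, 6, 3, 8, 10, 4, 1, 11, 7, 16, 15, 13, 5]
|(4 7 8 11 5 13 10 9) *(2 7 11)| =|(2 7 8)(4 11 5 13 10 9)| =6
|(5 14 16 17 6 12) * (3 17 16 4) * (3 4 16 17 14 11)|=8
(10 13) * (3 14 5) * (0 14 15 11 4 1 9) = [14, 9, 2, 15, 1, 3, 6, 7, 8, 0, 13, 4, 12, 10, 5, 11] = (0 14 5 3 15 11 4 1 9)(10 13)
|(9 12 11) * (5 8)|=|(5 8)(9 12 11)|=6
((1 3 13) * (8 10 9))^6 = (13)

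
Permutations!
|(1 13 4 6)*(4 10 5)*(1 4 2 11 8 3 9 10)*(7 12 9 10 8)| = 18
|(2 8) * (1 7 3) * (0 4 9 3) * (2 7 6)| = 9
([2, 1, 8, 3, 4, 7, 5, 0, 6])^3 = [6, 1, 5, 3, 4, 2, 0, 8, 7]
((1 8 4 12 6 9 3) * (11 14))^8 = (14)(1 8 4 12 6 9 3)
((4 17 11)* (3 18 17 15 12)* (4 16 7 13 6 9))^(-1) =(3 12 15 4 9 6 13 7 16 11 17 18)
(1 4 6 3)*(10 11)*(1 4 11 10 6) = [0, 11, 2, 4, 1, 5, 3, 7, 8, 9, 10, 6] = (1 11 6 3 4)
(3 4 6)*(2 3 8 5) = [0, 1, 3, 4, 6, 2, 8, 7, 5] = (2 3 4 6 8 5)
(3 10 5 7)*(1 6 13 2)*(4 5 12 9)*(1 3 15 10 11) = [0, 6, 3, 11, 5, 7, 13, 15, 8, 4, 12, 1, 9, 2, 14, 10] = (1 6 13 2 3 11)(4 5 7 15 10 12 9)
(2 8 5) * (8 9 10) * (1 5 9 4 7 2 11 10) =[0, 5, 4, 3, 7, 11, 6, 2, 9, 1, 8, 10] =(1 5 11 10 8 9)(2 4 7)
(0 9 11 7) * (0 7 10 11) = (0 9)(10 11) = [9, 1, 2, 3, 4, 5, 6, 7, 8, 0, 11, 10]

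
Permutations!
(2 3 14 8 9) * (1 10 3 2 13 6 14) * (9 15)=(1 10 3)(6 14 8 15 9 13)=[0, 10, 2, 1, 4, 5, 14, 7, 15, 13, 3, 11, 12, 6, 8, 9]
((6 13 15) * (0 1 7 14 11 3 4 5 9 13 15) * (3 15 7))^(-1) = ((0 1 3 4 5 9 13)(6 7 14 11 15))^(-1) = (0 13 9 5 4 3 1)(6 15 11 14 7)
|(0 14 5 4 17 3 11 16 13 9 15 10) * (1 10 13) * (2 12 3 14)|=24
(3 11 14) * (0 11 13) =[11, 1, 2, 13, 4, 5, 6, 7, 8, 9, 10, 14, 12, 0, 3] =(0 11 14 3 13)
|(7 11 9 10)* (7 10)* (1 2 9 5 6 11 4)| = |(1 2 9 7 4)(5 6 11)| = 15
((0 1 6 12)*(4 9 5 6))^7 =(12)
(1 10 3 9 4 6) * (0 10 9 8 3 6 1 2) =(0 10 6 2)(1 9 4)(3 8) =[10, 9, 0, 8, 1, 5, 2, 7, 3, 4, 6]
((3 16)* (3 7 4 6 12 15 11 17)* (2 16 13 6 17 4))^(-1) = (2 7 16)(3 17 4 11 15 12 6 13) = ((2 16 7)(3 13 6 12 15 11 4 17))^(-1)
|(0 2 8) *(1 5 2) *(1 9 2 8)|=6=|(0 9 2 1 5 8)|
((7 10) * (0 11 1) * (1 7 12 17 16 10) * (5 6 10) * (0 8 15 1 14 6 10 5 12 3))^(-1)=(0 3 10 5 6 14 7 11)(1 15 8)(12 16 17)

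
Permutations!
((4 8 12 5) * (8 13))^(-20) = ((4 13 8 12 5))^(-20) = (13)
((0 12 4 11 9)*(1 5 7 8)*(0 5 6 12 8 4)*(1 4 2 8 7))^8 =((0 7 2 8 4 11 9 5 1 6 12))^8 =(0 1 11 2 12 5 4 7 6 9 8)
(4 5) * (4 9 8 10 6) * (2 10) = (2 10 6 4 5 9 8) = [0, 1, 10, 3, 5, 9, 4, 7, 2, 8, 6]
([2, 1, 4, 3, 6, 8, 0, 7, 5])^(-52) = [0, 1, 2, 3, 4, 5, 6, 7, 8]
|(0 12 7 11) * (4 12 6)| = 6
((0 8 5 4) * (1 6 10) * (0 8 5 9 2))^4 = ((0 5 4 8 9 2)(1 6 10))^4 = (0 9 4)(1 6 10)(2 8 5)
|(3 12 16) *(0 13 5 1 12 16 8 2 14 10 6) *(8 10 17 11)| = 70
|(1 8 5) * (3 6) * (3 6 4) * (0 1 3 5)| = |(0 1 8)(3 4 5)| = 3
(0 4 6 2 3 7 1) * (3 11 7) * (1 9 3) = [4, 0, 11, 1, 6, 5, 2, 9, 8, 3, 10, 7] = (0 4 6 2 11 7 9 3 1)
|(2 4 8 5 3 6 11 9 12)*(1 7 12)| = |(1 7 12 2 4 8 5 3 6 11 9)| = 11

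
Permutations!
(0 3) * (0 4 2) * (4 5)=(0 3 5 4 2)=[3, 1, 0, 5, 2, 4]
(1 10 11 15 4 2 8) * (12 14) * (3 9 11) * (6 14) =[0, 10, 8, 9, 2, 5, 14, 7, 1, 11, 3, 15, 6, 13, 12, 4] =(1 10 3 9 11 15 4 2 8)(6 14 12)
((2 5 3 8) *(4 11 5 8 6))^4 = ((2 8)(3 6 4 11 5))^4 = (3 5 11 4 6)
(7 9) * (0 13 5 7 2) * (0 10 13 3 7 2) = [3, 1, 10, 7, 4, 2, 6, 9, 8, 0, 13, 11, 12, 5] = (0 3 7 9)(2 10 13 5)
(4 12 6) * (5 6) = (4 12 5 6) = [0, 1, 2, 3, 12, 6, 4, 7, 8, 9, 10, 11, 5]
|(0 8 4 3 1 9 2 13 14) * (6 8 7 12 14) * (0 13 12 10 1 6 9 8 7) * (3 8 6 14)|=|(1 6 7 10)(2 12 3 14 13 9)(4 8)|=12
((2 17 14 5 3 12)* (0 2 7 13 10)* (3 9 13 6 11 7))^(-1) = (0 10 13 9 5 14 17 2)(3 12)(6 7 11)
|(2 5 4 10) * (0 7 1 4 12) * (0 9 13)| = 10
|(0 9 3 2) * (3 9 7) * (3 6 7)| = 6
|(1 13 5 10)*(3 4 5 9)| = 7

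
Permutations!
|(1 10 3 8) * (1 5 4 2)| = |(1 10 3 8 5 4 2)| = 7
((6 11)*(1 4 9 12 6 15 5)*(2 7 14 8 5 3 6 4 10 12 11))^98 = ((1 10 12 4 9 11 15 3 6 2 7 14 8 5))^98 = (15)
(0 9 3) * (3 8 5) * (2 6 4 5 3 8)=(0 9 2 6 4 5 8 3)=[9, 1, 6, 0, 5, 8, 4, 7, 3, 2]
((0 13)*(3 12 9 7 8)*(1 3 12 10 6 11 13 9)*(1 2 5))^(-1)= (0 13 11 6 10 3 1 5 2 12 8 7 9)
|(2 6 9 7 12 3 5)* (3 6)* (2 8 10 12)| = |(2 3 5 8 10 12 6 9 7)| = 9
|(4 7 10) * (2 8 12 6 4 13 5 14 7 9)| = 30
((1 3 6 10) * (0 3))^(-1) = (0 1 10 6 3)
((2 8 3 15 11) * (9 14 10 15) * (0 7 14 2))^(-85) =((0 7 14 10 15 11)(2 8 3 9))^(-85) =(0 11 15 10 14 7)(2 9 3 8)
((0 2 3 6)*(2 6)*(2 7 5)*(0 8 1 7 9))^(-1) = (0 9 3 2 5 7 1 8 6)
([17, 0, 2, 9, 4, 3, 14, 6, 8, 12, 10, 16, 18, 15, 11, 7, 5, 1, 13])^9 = (3 11 7 18)(5 14 15 12)(6 13 9 16)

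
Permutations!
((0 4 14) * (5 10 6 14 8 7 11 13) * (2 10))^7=(0 2 7 14 5 8 6 13 4 10 11)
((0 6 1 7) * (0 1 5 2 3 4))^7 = (0 6 5 2 3 4)(1 7)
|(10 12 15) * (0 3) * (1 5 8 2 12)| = |(0 3)(1 5 8 2 12 15 10)| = 14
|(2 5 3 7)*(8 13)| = |(2 5 3 7)(8 13)| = 4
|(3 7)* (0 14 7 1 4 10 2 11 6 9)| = 11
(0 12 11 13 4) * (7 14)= (0 12 11 13 4)(7 14)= [12, 1, 2, 3, 0, 5, 6, 14, 8, 9, 10, 13, 11, 4, 7]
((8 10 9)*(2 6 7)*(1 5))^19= (1 5)(2 6 7)(8 10 9)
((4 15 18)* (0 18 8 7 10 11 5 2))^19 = ((0 18 4 15 8 7 10 11 5 2))^19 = (0 2 5 11 10 7 8 15 4 18)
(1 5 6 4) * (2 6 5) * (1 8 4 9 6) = (1 2)(4 8)(6 9) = [0, 2, 1, 3, 8, 5, 9, 7, 4, 6]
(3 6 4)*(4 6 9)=[0, 1, 2, 9, 3, 5, 6, 7, 8, 4]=(3 9 4)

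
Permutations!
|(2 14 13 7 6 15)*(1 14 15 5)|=6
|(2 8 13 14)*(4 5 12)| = 12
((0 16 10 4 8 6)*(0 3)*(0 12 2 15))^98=(0 2 3 8 10)(4 16 15 12 6)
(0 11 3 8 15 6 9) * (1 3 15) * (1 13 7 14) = [11, 3, 2, 8, 4, 5, 9, 14, 13, 0, 10, 15, 12, 7, 1, 6] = (0 11 15 6 9)(1 3 8 13 7 14)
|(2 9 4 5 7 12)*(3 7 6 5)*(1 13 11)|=|(1 13 11)(2 9 4 3 7 12)(5 6)|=6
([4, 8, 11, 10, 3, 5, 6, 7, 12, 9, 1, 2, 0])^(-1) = [12, 10, 11, 4, 0, 5, 6, 7, 1, 9, 3, 2, 8]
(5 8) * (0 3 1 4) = [3, 4, 2, 1, 0, 8, 6, 7, 5] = (0 3 1 4)(5 8)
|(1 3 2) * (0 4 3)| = |(0 4 3 2 1)| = 5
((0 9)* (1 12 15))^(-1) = (0 9)(1 15 12)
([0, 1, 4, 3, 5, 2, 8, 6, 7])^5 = (2 5 4)(6 7 8)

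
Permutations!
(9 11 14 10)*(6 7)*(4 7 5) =(4 7 6 5)(9 11 14 10) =[0, 1, 2, 3, 7, 4, 5, 6, 8, 11, 9, 14, 12, 13, 10]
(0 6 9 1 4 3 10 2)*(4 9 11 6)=[4, 9, 0, 10, 3, 5, 11, 7, 8, 1, 2, 6]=(0 4 3 10 2)(1 9)(6 11)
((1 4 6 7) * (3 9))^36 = (9) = ((1 4 6 7)(3 9))^36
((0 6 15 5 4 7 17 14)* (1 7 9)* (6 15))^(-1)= (0 14 17 7 1 9 4 5 15)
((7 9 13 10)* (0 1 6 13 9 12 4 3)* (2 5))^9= (13)(2 5)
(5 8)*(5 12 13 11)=(5 8 12 13 11)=[0, 1, 2, 3, 4, 8, 6, 7, 12, 9, 10, 5, 13, 11]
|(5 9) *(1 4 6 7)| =4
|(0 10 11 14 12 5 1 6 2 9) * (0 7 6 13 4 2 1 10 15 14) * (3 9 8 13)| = 140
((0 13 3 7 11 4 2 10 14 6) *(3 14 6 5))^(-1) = (0 6 10 2 4 11 7 3 5 14 13)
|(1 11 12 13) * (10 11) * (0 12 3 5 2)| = |(0 12 13 1 10 11 3 5 2)| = 9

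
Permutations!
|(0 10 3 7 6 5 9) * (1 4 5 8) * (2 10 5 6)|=|(0 5 9)(1 4 6 8)(2 10 3 7)|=12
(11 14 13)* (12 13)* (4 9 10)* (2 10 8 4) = [0, 1, 10, 3, 9, 5, 6, 7, 4, 8, 2, 14, 13, 11, 12] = (2 10)(4 9 8)(11 14 12 13)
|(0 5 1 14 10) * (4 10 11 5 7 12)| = |(0 7 12 4 10)(1 14 11 5)| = 20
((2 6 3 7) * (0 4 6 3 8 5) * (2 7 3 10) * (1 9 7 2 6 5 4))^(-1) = (0 5 4 8 6 10 2 7 9 1)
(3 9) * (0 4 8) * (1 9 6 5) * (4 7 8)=(0 7 8)(1 9 3 6 5)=[7, 9, 2, 6, 4, 1, 5, 8, 0, 3]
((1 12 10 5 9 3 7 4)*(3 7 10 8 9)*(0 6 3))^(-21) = (0 5 10 3 6)(1 9)(4 8)(7 12) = ((0 6 3 10 5)(1 12 8 9 7 4))^(-21)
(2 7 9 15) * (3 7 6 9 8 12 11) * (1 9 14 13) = (1 9 15 2 6 14 13)(3 7 8 12 11) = [0, 9, 6, 7, 4, 5, 14, 8, 12, 15, 10, 3, 11, 1, 13, 2]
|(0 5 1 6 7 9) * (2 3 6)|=8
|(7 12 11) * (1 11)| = |(1 11 7 12)| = 4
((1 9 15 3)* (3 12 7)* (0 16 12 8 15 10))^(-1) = (0 10 9 1 3 7 12 16)(8 15)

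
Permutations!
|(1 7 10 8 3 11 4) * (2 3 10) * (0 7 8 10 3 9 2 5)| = |(0 7 5)(1 8 3 11 4)(2 9)| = 30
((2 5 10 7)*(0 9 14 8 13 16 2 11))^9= (0 7 5 16 8 9 11 10 2 13 14)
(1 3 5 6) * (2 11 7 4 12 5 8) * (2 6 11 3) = (1 2 3 8 6)(4 12 5 11 7) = [0, 2, 3, 8, 12, 11, 1, 4, 6, 9, 10, 7, 5]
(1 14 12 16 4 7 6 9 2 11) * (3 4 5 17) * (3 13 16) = (1 14 12 3 4 7 6 9 2 11)(5 17 13 16) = [0, 14, 11, 4, 7, 17, 9, 6, 8, 2, 10, 1, 3, 16, 12, 15, 5, 13]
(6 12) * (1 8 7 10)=(1 8 7 10)(6 12)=[0, 8, 2, 3, 4, 5, 12, 10, 7, 9, 1, 11, 6]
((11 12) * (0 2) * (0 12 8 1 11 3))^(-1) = (0 3 12 2)(1 8 11)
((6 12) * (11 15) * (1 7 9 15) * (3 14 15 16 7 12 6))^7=(1 12 3 14 15 11)(7 9 16)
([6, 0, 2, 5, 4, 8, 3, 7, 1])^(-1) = (0 1 8 5 3 6)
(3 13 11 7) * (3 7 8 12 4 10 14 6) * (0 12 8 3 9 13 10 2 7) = (0 12 4 2 7)(3 10 14 6 9 13 11) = [12, 1, 7, 10, 2, 5, 9, 0, 8, 13, 14, 3, 4, 11, 6]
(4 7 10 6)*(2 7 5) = [0, 1, 7, 3, 5, 2, 4, 10, 8, 9, 6] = (2 7 10 6 4 5)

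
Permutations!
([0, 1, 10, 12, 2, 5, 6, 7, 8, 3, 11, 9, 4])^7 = (12)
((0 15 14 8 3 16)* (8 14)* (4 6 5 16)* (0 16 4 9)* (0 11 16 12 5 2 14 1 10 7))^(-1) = (0 7 10 1 14 2 6 4 5 12 16 11 9 3 8 15)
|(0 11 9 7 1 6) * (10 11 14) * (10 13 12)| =|(0 14 13 12 10 11 9 7 1 6)| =10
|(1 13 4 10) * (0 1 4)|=6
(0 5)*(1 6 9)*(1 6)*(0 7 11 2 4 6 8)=[5, 1, 4, 3, 6, 7, 9, 11, 0, 8, 10, 2]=(0 5 7 11 2 4 6 9 8)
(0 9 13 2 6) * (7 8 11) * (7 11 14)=(0 9 13 2 6)(7 8 14)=[9, 1, 6, 3, 4, 5, 0, 8, 14, 13, 10, 11, 12, 2, 7]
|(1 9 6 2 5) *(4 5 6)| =|(1 9 4 5)(2 6)| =4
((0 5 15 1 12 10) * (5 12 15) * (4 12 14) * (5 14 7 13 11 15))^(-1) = (0 10 12 4 14 5 1 15 11 13 7)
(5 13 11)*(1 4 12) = (1 4 12)(5 13 11) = [0, 4, 2, 3, 12, 13, 6, 7, 8, 9, 10, 5, 1, 11]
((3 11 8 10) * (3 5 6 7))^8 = (3 11 8 10 5 6 7)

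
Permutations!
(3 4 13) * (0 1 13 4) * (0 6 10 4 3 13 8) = (13)(0 1 8)(3 6 10 4) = [1, 8, 2, 6, 3, 5, 10, 7, 0, 9, 4, 11, 12, 13]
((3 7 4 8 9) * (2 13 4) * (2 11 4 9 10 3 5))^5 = (2 13 9 5)(3 10 8 4 11 7)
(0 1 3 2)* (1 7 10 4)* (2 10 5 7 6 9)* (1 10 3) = (0 6 9 2)(4 10)(5 7) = [6, 1, 0, 3, 10, 7, 9, 5, 8, 2, 4]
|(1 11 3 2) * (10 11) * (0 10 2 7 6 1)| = |(0 10 11 3 7 6 1 2)| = 8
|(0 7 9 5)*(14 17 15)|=12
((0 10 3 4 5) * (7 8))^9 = (0 5 4 3 10)(7 8)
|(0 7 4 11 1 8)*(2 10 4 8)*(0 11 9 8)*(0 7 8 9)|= |(0 8 11 1 2 10 4)|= 7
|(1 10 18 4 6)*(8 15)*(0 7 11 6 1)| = |(0 7 11 6)(1 10 18 4)(8 15)| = 4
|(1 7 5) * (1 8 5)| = 2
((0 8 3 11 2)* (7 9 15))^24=((0 8 3 11 2)(7 9 15))^24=(15)(0 2 11 3 8)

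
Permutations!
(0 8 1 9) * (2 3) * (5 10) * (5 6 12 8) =(0 5 10 6 12 8 1 9)(2 3) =[5, 9, 3, 2, 4, 10, 12, 7, 1, 0, 6, 11, 8]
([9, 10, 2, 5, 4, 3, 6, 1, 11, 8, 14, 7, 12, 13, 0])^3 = [11, 0, 2, 5, 4, 3, 6, 14, 1, 7, 9, 10, 12, 13, 8]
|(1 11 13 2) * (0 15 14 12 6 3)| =12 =|(0 15 14 12 6 3)(1 11 13 2)|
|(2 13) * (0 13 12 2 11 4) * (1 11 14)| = 6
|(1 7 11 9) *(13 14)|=|(1 7 11 9)(13 14)|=4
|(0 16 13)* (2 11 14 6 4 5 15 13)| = |(0 16 2 11 14 6 4 5 15 13)| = 10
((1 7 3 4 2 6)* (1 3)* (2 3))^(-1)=(1 7)(2 6)(3 4)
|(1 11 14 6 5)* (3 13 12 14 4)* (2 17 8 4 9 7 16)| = 15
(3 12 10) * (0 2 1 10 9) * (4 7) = [2, 10, 1, 12, 7, 5, 6, 4, 8, 0, 3, 11, 9] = (0 2 1 10 3 12 9)(4 7)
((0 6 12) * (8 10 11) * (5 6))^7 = (0 12 6 5)(8 10 11) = ((0 5 6 12)(8 10 11))^7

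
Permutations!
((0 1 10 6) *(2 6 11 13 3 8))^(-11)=((0 1 10 11 13 3 8 2 6))^(-11)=(0 2 3 11 1 6 8 13 10)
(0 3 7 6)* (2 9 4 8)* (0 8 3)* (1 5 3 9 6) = (1 5 3 7)(2 6 8)(4 9) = [0, 5, 6, 7, 9, 3, 8, 1, 2, 4]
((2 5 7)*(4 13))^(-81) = ((2 5 7)(4 13))^(-81) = (4 13)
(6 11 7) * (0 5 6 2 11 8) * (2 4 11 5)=(0 2 5 6 8)(4 11 7)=[2, 1, 5, 3, 11, 6, 8, 4, 0, 9, 10, 7]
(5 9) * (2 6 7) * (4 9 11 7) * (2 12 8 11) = (2 6 4 9 5)(7 12 8 11) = [0, 1, 6, 3, 9, 2, 4, 12, 11, 5, 10, 7, 8]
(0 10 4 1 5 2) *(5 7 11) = (0 10 4 1 7 11 5 2) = [10, 7, 0, 3, 1, 2, 6, 11, 8, 9, 4, 5]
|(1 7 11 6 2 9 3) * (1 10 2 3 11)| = 6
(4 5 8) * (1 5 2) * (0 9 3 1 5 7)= [9, 7, 5, 1, 2, 8, 6, 0, 4, 3]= (0 9 3 1 7)(2 5 8 4)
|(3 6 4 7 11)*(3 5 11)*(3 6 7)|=4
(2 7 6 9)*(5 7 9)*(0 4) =(0 4)(2 9)(5 7 6) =[4, 1, 9, 3, 0, 7, 5, 6, 8, 2]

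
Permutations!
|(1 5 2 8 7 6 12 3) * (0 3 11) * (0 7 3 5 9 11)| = |(0 5 2 8 3 1 9 11 7 6 12)| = 11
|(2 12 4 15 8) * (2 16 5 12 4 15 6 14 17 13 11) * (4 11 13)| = 20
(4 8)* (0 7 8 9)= [7, 1, 2, 3, 9, 5, 6, 8, 4, 0]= (0 7 8 4 9)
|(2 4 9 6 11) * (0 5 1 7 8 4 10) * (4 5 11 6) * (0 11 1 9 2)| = 10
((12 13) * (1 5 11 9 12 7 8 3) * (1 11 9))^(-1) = (1 11 3 8 7 13 12 9 5)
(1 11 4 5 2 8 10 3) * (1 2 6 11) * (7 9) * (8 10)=[0, 1, 10, 2, 5, 6, 11, 9, 8, 7, 3, 4]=(2 10 3)(4 5 6 11)(7 9)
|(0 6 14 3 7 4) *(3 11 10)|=8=|(0 6 14 11 10 3 7 4)|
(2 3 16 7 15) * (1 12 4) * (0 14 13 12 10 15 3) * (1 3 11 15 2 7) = (0 14 13 12 4 3 16 1 10 2)(7 11 15) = [14, 10, 0, 16, 3, 5, 6, 11, 8, 9, 2, 15, 4, 12, 13, 7, 1]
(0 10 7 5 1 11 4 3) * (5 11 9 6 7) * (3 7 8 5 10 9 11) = [9, 11, 2, 0, 7, 1, 8, 3, 5, 6, 10, 4] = (0 9 6 8 5 1 11 4 7 3)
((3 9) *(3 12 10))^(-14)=((3 9 12 10))^(-14)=(3 12)(9 10)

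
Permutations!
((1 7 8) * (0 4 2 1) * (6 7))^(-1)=((0 4 2 1 6 7 8))^(-1)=(0 8 7 6 1 2 4)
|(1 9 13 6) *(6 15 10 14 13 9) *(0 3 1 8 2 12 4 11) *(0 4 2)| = |(0 3 1 6 8)(2 12)(4 11)(10 14 13 15)| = 20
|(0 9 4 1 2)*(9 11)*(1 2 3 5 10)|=|(0 11 9 4 2)(1 3 5 10)|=20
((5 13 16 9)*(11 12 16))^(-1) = ((5 13 11 12 16 9))^(-1) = (5 9 16 12 11 13)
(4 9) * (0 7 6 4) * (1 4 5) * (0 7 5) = (0 5 1 4 9 7 6) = [5, 4, 2, 3, 9, 1, 0, 6, 8, 7]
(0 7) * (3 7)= (0 3 7)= [3, 1, 2, 7, 4, 5, 6, 0]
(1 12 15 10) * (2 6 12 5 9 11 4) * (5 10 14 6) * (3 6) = [0, 10, 5, 6, 2, 9, 12, 7, 8, 11, 1, 4, 15, 13, 3, 14] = (1 10)(2 5 9 11 4)(3 6 12 15 14)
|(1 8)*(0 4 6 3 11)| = 10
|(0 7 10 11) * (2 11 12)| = 6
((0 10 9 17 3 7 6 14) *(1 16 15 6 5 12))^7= (0 12 10 1 9 16 17 15 3 6 7 14 5)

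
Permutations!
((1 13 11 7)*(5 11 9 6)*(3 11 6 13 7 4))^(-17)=(1 7)(3 11 4)(5 6)(9 13)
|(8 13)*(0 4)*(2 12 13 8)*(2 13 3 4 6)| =|(13)(0 6 2 12 3 4)| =6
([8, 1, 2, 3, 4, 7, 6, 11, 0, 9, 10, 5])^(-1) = [8, 1, 2, 3, 4, 11, 6, 5, 0, 9, 10, 7]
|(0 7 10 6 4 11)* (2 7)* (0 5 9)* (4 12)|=10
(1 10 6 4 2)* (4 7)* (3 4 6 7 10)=(1 3 4 2)(6 10 7)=[0, 3, 1, 4, 2, 5, 10, 6, 8, 9, 7]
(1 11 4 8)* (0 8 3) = (0 8 1 11 4 3) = [8, 11, 2, 0, 3, 5, 6, 7, 1, 9, 10, 4]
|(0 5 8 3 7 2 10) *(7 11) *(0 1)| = |(0 5 8 3 11 7 2 10 1)| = 9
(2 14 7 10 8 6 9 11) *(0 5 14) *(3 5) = (0 3 5 14 7 10 8 6 9 11 2) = [3, 1, 0, 5, 4, 14, 9, 10, 6, 11, 8, 2, 12, 13, 7]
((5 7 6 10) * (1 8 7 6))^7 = ((1 8 7)(5 6 10))^7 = (1 8 7)(5 6 10)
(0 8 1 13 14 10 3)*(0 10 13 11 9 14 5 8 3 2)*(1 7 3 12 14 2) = (0 12 14 13 5 8 7 3 10 1 11 9 2) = [12, 11, 0, 10, 4, 8, 6, 3, 7, 2, 1, 9, 14, 5, 13]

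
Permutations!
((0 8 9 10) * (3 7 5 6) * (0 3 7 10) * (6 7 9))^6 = ((0 8 6 9)(3 10)(5 7))^6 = (10)(0 6)(8 9)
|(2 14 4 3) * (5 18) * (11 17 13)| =|(2 14 4 3)(5 18)(11 17 13)| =12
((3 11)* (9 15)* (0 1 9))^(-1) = (0 15 9 1)(3 11)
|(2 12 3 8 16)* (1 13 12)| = 7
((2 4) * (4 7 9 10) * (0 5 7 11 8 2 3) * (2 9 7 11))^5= ((0 5 11 8 9 10 4 3))^5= (0 10 11 3 9 5 4 8)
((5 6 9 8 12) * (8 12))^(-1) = ((5 6 9 12))^(-1) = (5 12 9 6)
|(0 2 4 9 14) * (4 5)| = |(0 2 5 4 9 14)| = 6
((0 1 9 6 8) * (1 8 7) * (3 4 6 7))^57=(9)(0 8)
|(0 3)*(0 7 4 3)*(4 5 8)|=5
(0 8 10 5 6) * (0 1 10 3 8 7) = (0 7)(1 10 5 6)(3 8) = [7, 10, 2, 8, 4, 6, 1, 0, 3, 9, 5]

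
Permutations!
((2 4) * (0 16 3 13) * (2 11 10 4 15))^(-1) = ((0 16 3 13)(2 15)(4 11 10))^(-1) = (0 13 3 16)(2 15)(4 10 11)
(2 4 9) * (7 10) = [0, 1, 4, 3, 9, 5, 6, 10, 8, 2, 7] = (2 4 9)(7 10)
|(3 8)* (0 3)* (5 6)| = |(0 3 8)(5 6)| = 6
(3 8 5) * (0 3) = (0 3 8 5) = [3, 1, 2, 8, 4, 0, 6, 7, 5]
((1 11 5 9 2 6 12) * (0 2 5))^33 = ((0 2 6 12 1 11)(5 9))^33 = (0 12)(1 2)(5 9)(6 11)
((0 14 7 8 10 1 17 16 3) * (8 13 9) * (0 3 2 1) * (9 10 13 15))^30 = (0 13 9 7)(1 16)(2 17)(8 15 14 10) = ((0 14 7 15 9 8 13 10)(1 17 16 2))^30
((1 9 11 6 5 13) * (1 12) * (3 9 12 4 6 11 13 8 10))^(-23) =((1 12)(3 9 13 4 6 5 8 10))^(-23) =(1 12)(3 9 13 4 6 5 8 10)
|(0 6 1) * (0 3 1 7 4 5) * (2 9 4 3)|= |(0 6 7 3 1 2 9 4 5)|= 9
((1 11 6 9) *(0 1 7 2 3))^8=(11)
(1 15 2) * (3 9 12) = [0, 15, 1, 9, 4, 5, 6, 7, 8, 12, 10, 11, 3, 13, 14, 2] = (1 15 2)(3 9 12)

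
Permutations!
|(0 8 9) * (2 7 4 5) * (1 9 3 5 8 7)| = |(0 7 4 8 3 5 2 1 9)| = 9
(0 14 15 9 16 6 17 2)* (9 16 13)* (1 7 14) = (0 1 7 14 15 16 6 17 2)(9 13) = [1, 7, 0, 3, 4, 5, 17, 14, 8, 13, 10, 11, 12, 9, 15, 16, 6, 2]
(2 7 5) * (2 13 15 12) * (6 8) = (2 7 5 13 15 12)(6 8) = [0, 1, 7, 3, 4, 13, 8, 5, 6, 9, 10, 11, 2, 15, 14, 12]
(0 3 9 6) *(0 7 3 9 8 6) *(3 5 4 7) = (0 9)(3 8 6)(4 7 5) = [9, 1, 2, 8, 7, 4, 3, 5, 6, 0]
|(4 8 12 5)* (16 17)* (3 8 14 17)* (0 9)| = 8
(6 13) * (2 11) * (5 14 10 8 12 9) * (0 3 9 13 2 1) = (0 3 9 5 14 10 8 12 13 6 2 11 1) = [3, 0, 11, 9, 4, 14, 2, 7, 12, 5, 8, 1, 13, 6, 10]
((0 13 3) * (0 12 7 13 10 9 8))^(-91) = (0 10 9 8)(3 12 7 13)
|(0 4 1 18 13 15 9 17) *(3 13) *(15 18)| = 6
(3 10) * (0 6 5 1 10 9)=(0 6 5 1 10 3 9)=[6, 10, 2, 9, 4, 1, 5, 7, 8, 0, 3]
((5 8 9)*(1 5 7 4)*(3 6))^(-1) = ((1 5 8 9 7 4)(3 6))^(-1) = (1 4 7 9 8 5)(3 6)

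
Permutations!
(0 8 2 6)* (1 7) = (0 8 2 6)(1 7) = [8, 7, 6, 3, 4, 5, 0, 1, 2]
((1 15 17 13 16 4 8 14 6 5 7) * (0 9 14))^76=((0 9 14 6 5 7 1 15 17 13 16 4 8))^76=(0 4 13 15 7 6 9 8 16 17 1 5 14)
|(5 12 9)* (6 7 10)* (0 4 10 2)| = 6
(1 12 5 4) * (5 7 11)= (1 12 7 11 5 4)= [0, 12, 2, 3, 1, 4, 6, 11, 8, 9, 10, 5, 7]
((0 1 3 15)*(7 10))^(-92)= ((0 1 3 15)(7 10))^(-92)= (15)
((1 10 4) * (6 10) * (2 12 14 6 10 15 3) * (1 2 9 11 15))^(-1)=((1 10 4 2 12 14 6)(3 9 11 15))^(-1)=(1 6 14 12 2 4 10)(3 15 11 9)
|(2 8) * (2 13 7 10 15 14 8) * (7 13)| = |(7 10 15 14 8)| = 5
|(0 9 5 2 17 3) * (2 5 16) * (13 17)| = |(0 9 16 2 13 17 3)| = 7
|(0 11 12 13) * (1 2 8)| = 12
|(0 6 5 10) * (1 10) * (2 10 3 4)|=8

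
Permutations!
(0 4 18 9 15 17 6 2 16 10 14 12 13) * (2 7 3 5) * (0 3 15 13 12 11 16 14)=(0 4 18 9 13 3 5 2 14 11 16 10)(6 7 15 17)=[4, 1, 14, 5, 18, 2, 7, 15, 8, 13, 0, 16, 12, 3, 11, 17, 10, 6, 9]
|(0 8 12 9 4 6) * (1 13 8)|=8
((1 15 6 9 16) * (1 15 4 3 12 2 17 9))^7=(1 16 2 4 15 17 3 6 9 12)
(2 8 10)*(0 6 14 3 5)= (0 6 14 3 5)(2 8 10)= [6, 1, 8, 5, 4, 0, 14, 7, 10, 9, 2, 11, 12, 13, 3]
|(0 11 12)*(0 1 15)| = |(0 11 12 1 15)| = 5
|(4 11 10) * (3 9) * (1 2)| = |(1 2)(3 9)(4 11 10)| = 6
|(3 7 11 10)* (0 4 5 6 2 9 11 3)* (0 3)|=|(0 4 5 6 2 9 11 10 3 7)|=10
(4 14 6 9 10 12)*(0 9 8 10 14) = (0 9 14 6 8 10 12 4) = [9, 1, 2, 3, 0, 5, 8, 7, 10, 14, 12, 11, 4, 13, 6]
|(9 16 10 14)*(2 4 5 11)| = 4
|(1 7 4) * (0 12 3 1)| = |(0 12 3 1 7 4)| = 6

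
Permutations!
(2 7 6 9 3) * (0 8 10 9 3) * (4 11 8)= [4, 1, 7, 2, 11, 5, 3, 6, 10, 0, 9, 8]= (0 4 11 8 10 9)(2 7 6 3)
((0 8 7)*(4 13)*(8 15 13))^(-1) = (0 7 8 4 13 15)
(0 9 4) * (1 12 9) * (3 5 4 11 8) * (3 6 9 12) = [1, 3, 2, 5, 0, 4, 9, 7, 6, 11, 10, 8, 12] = (12)(0 1 3 5 4)(6 9 11 8)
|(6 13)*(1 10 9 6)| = |(1 10 9 6 13)| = 5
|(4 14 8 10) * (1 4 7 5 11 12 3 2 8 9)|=|(1 4 14 9)(2 8 10 7 5 11 12 3)|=8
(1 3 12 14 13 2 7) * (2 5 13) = (1 3 12 14 2 7)(5 13) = [0, 3, 7, 12, 4, 13, 6, 1, 8, 9, 10, 11, 14, 5, 2]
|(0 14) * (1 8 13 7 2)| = |(0 14)(1 8 13 7 2)| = 10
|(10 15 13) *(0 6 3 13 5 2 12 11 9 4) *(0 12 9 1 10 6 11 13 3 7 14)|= 14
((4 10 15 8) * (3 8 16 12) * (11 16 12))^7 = (3 8 4 10 15 12)(11 16)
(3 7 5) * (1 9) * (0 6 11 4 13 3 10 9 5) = (0 6 11 4 13 3 7)(1 5 10 9) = [6, 5, 2, 7, 13, 10, 11, 0, 8, 1, 9, 4, 12, 3]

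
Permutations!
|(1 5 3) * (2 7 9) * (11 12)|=6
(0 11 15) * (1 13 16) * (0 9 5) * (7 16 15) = (0 11 7 16 1 13 15 9 5) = [11, 13, 2, 3, 4, 0, 6, 16, 8, 5, 10, 7, 12, 15, 14, 9, 1]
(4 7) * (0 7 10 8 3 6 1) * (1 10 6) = (0 7 4 6 10 8 3 1) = [7, 0, 2, 1, 6, 5, 10, 4, 3, 9, 8]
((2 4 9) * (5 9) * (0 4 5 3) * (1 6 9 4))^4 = (0 2)(1 5)(3 9)(4 6)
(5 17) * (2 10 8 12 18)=[0, 1, 10, 3, 4, 17, 6, 7, 12, 9, 8, 11, 18, 13, 14, 15, 16, 5, 2]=(2 10 8 12 18)(5 17)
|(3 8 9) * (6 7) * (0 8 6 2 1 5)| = |(0 8 9 3 6 7 2 1 5)| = 9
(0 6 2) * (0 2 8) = (0 6 8) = [6, 1, 2, 3, 4, 5, 8, 7, 0]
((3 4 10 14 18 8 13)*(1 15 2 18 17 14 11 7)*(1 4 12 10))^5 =((1 15 2 18 8 13 3 12 10 11 7 4)(14 17))^5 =(1 13 7 18 10 15 3 4 8 11 2 12)(14 17)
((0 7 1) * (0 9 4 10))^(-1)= ((0 7 1 9 4 10))^(-1)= (0 10 4 9 1 7)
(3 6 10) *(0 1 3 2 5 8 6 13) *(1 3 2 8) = (0 3 13)(1 2 5)(6 10 8) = [3, 2, 5, 13, 4, 1, 10, 7, 6, 9, 8, 11, 12, 0]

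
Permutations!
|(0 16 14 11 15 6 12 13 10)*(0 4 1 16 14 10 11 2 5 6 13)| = |(0 14 2 5 6 12)(1 16 10 4)(11 15 13)| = 12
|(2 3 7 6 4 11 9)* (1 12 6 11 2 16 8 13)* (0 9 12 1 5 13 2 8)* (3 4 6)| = |(0 9 16)(2 4 8)(3 7 11 12)(5 13)| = 12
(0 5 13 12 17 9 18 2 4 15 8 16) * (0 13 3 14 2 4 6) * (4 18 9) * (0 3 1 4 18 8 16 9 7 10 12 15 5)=(1 4 5)(2 6 3 14)(7 10 12 17 18 8 9)(13 15 16)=[0, 4, 6, 14, 5, 1, 3, 10, 9, 7, 12, 11, 17, 15, 2, 16, 13, 18, 8]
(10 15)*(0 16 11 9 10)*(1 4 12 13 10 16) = (0 1 4 12 13 10 15)(9 16 11) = [1, 4, 2, 3, 12, 5, 6, 7, 8, 16, 15, 9, 13, 10, 14, 0, 11]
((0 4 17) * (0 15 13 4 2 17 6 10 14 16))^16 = (0 6 17 14 13)(2 10 15 16 4)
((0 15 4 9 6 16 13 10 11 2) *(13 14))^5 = ((0 15 4 9 6 16 14 13 10 11 2))^5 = (0 16 2 6 11 9 10 4 13 15 14)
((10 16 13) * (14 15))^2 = ((10 16 13)(14 15))^2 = (10 13 16)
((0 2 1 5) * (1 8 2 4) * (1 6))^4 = ((0 4 6 1 5)(2 8))^4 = (8)(0 5 1 6 4)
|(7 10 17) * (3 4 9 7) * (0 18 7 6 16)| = |(0 18 7 10 17 3 4 9 6 16)| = 10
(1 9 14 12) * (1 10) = [0, 9, 2, 3, 4, 5, 6, 7, 8, 14, 1, 11, 10, 13, 12] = (1 9 14 12 10)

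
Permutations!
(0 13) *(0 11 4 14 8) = (0 13 11 4 14 8) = [13, 1, 2, 3, 14, 5, 6, 7, 0, 9, 10, 4, 12, 11, 8]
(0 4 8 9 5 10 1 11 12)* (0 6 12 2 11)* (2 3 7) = [4, 0, 11, 7, 8, 10, 12, 2, 9, 5, 1, 3, 6] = (0 4 8 9 5 10 1)(2 11 3 7)(6 12)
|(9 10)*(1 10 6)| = |(1 10 9 6)| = 4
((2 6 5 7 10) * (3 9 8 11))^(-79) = (2 6 5 7 10)(3 9 8 11)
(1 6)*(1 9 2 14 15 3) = (1 6 9 2 14 15 3) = [0, 6, 14, 1, 4, 5, 9, 7, 8, 2, 10, 11, 12, 13, 15, 3]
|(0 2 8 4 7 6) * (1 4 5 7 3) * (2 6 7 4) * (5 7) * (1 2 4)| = |(0 6)(1 4 3 2 8 7 5)| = 14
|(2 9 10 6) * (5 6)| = |(2 9 10 5 6)| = 5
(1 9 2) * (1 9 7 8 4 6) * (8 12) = (1 7 12 8 4 6)(2 9) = [0, 7, 9, 3, 6, 5, 1, 12, 4, 2, 10, 11, 8]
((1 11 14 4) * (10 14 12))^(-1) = ((1 11 12 10 14 4))^(-1) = (1 4 14 10 12 11)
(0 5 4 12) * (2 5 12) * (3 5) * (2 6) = (0 12)(2 3 5 4 6) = [12, 1, 3, 5, 6, 4, 2, 7, 8, 9, 10, 11, 0]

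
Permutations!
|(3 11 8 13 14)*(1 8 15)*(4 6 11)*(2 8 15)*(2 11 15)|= 9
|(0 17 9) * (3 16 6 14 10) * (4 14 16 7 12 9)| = 18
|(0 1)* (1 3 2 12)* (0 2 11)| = 3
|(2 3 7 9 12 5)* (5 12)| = 5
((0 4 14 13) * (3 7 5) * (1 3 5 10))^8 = (14)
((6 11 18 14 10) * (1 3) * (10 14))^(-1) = (1 3)(6 10 18 11)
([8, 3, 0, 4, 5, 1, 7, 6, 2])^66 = (8)(1 4)(3 5)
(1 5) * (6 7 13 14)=(1 5)(6 7 13 14)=[0, 5, 2, 3, 4, 1, 7, 13, 8, 9, 10, 11, 12, 14, 6]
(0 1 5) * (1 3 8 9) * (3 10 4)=[10, 5, 2, 8, 3, 0, 6, 7, 9, 1, 4]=(0 10 4 3 8 9 1 5)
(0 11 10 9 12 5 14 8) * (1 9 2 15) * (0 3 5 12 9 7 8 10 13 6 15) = (0 11 13 6 15 1 7 8 3 5 14 10 2) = [11, 7, 0, 5, 4, 14, 15, 8, 3, 9, 2, 13, 12, 6, 10, 1]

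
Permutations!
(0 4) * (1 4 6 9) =(0 6 9 1 4) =[6, 4, 2, 3, 0, 5, 9, 7, 8, 1]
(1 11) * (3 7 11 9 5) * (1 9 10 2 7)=(1 10 2 7 11 9 5 3)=[0, 10, 7, 1, 4, 3, 6, 11, 8, 5, 2, 9]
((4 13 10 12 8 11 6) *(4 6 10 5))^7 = ((4 13 5)(8 11 10 12))^7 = (4 13 5)(8 12 10 11)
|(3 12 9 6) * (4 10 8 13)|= |(3 12 9 6)(4 10 8 13)|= 4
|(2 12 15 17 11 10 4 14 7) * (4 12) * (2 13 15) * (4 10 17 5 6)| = |(2 10 12)(4 14 7 13 15 5 6)(11 17)| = 42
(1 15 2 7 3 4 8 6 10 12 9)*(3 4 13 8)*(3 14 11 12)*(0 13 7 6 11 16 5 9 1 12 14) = (0 13 8 11 14 16 5 9 12 1 15 2 6 10 3 7 4) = [13, 15, 6, 7, 0, 9, 10, 4, 11, 12, 3, 14, 1, 8, 16, 2, 5]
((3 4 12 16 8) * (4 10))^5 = ((3 10 4 12 16 8))^5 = (3 8 16 12 4 10)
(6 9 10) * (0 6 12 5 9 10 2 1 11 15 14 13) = (0 6 10 12 5 9 2 1 11 15 14 13) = [6, 11, 1, 3, 4, 9, 10, 7, 8, 2, 12, 15, 5, 0, 13, 14]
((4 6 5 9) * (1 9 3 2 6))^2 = ((1 9 4)(2 6 5 3))^2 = (1 4 9)(2 5)(3 6)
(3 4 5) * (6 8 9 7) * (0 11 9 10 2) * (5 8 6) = (0 11 9 7 5 3 4 8 10 2) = [11, 1, 0, 4, 8, 3, 6, 5, 10, 7, 2, 9]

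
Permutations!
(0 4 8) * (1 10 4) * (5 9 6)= (0 1 10 4 8)(5 9 6)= [1, 10, 2, 3, 8, 9, 5, 7, 0, 6, 4]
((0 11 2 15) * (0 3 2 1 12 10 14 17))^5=(0 14 12 11 17 10 1)(2 3 15)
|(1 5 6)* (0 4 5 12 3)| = |(0 4 5 6 1 12 3)| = 7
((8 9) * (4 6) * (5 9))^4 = (5 9 8)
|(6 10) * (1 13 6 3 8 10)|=3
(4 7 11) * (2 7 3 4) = [0, 1, 7, 4, 3, 5, 6, 11, 8, 9, 10, 2] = (2 7 11)(3 4)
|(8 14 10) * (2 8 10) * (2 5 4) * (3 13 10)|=15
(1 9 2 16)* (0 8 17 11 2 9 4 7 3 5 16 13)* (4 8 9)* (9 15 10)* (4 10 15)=(0 4 7 3 5 16 1 8 17 11 2 13)(9 10)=[4, 8, 13, 5, 7, 16, 6, 3, 17, 10, 9, 2, 12, 0, 14, 15, 1, 11]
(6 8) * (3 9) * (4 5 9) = [0, 1, 2, 4, 5, 9, 8, 7, 6, 3] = (3 4 5 9)(6 8)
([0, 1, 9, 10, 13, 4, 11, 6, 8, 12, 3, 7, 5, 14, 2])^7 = (14)(3 10)(6 11 7)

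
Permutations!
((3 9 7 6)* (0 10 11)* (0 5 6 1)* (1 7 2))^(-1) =((0 10 11 5 6 3 9 2 1))^(-1) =(0 1 2 9 3 6 5 11 10)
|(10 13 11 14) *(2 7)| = 4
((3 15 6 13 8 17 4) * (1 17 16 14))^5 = ((1 17 4 3 15 6 13 8 16 14))^5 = (1 6)(3 16)(4 8)(13 17)(14 15)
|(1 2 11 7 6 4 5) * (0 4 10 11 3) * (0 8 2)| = |(0 4 5 1)(2 3 8)(6 10 11 7)| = 12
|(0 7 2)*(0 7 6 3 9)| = 4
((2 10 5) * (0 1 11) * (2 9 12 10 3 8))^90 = ((0 1 11)(2 3 8)(5 9 12 10))^90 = (5 12)(9 10)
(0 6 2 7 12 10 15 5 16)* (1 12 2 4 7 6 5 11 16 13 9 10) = (0 5 13 9 10 15 11 16)(1 12)(2 6 4 7) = [5, 12, 6, 3, 7, 13, 4, 2, 8, 10, 15, 16, 1, 9, 14, 11, 0]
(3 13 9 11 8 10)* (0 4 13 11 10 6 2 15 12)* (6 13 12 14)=(0 4 12)(2 15 14 6)(3 11 8 13 9 10)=[4, 1, 15, 11, 12, 5, 2, 7, 13, 10, 3, 8, 0, 9, 6, 14]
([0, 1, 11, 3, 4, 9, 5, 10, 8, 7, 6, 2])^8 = (11)(5 10 9 6 7)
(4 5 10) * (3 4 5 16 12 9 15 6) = (3 4 16 12 9 15 6)(5 10) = [0, 1, 2, 4, 16, 10, 3, 7, 8, 15, 5, 11, 9, 13, 14, 6, 12]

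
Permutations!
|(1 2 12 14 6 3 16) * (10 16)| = 8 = |(1 2 12 14 6 3 10 16)|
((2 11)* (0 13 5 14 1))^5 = (14)(2 11) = ((0 13 5 14 1)(2 11))^5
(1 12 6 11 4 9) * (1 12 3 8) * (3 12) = (1 12 6 11 4 9 3 8) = [0, 12, 2, 8, 9, 5, 11, 7, 1, 3, 10, 4, 6]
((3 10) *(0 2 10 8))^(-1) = (0 8 3 10 2)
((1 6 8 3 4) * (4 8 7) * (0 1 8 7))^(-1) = ((0 1 6)(3 7 4 8))^(-1) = (0 6 1)(3 8 4 7)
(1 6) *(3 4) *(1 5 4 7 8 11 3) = (1 6 5 4)(3 7 8 11) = [0, 6, 2, 7, 1, 4, 5, 8, 11, 9, 10, 3]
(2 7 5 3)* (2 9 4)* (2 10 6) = (2 7 5 3 9 4 10 6) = [0, 1, 7, 9, 10, 3, 2, 5, 8, 4, 6]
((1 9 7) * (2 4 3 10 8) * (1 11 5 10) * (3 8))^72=(1 7 5 3 9 11 10)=((1 9 7 11 5 10 3)(2 4 8))^72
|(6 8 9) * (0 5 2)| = |(0 5 2)(6 8 9)| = 3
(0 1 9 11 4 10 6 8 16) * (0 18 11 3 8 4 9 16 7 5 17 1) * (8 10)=[0, 16, 2, 10, 8, 17, 4, 5, 7, 3, 6, 9, 12, 13, 14, 15, 18, 1, 11]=(1 16 18 11 9 3 10 6 4 8 7 5 17)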